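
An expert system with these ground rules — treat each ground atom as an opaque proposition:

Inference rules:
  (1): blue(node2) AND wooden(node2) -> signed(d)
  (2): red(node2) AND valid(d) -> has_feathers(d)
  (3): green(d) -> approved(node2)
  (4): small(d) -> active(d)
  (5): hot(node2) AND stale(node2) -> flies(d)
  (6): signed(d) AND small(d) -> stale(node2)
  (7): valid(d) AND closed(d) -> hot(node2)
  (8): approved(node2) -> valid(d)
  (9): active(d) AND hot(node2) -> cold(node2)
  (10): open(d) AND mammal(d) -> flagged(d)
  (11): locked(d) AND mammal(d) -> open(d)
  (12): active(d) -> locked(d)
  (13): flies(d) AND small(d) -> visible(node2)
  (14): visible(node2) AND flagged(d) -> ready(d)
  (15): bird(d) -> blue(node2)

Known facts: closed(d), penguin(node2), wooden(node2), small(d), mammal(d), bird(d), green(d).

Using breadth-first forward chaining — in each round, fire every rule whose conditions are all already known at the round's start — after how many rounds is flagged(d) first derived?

4

Round 1: (3) [green(d) -> approved(node2)]; (4) [small(d) -> active(d)]; (15) [bird(d) -> blue(node2)]. New: approved(node2), active(d), blue(node2).
Round 2: (1) [blue(node2) AND wooden(node2) -> signed(d)]; (8) [approved(node2) -> valid(d)]; (12) [active(d) -> locked(d)]. New: signed(d), valid(d), locked(d).
Round 3: (6) [signed(d) AND small(d) -> stale(node2)]; (7) [valid(d) AND closed(d) -> hot(node2)]; (11) [locked(d) AND mammal(d) -> open(d)]. New: stale(node2), hot(node2), open(d).
Round 4: (5) [hot(node2) AND stale(node2) -> flies(d)]; (9) [active(d) AND hot(node2) -> cold(node2)]; (10) [open(d) AND mammal(d) -> flagged(d)]. New: flies(d), cold(node2), flagged(d).
flagged(d) first appears in round 4.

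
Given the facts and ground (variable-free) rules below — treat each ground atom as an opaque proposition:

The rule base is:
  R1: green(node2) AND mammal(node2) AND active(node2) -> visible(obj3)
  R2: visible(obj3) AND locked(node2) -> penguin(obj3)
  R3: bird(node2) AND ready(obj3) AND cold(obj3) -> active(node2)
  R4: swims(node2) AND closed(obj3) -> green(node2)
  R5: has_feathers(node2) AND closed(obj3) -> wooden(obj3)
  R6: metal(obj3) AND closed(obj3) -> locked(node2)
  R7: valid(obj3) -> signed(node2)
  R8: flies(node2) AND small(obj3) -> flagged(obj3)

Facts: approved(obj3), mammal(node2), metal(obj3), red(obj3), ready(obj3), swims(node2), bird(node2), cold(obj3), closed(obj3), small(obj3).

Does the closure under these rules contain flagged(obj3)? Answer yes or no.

Round 1: R3 [bird(node2) AND ready(obj3) AND cold(obj3) -> active(node2)]; R4 [swims(node2) AND closed(obj3) -> green(node2)]; R6 [metal(obj3) AND closed(obj3) -> locked(node2)]. Adds active(node2), green(node2), locked(node2).
Round 2: R1 [green(node2) AND mammal(node2) AND active(node2) -> visible(obj3)]. Adds visible(obj3).
Round 3: R2 [visible(obj3) AND locked(node2) -> penguin(obj3)]. Adds penguin(obj3).
Fixed point reached. flagged(obj3) is concluded only by R8; R8 needs flies(node2) (never derived).

no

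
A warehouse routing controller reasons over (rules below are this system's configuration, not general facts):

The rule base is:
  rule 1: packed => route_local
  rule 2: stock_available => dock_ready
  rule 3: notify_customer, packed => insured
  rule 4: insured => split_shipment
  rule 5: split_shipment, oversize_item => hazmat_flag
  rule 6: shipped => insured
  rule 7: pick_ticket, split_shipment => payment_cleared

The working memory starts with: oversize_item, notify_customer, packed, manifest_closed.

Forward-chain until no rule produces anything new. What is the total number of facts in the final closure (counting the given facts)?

8

Round 1 — rule 1, rule 3, derive route_local, insured.
Round 2 — rule 4, derive split_shipment.
Round 3 — rule 5, derive hazmat_flag.
Closure: {hazmat_flag, insured, manifest_closed, notify_customer, oversize_item, packed, route_local, split_shipment} — 8 facts.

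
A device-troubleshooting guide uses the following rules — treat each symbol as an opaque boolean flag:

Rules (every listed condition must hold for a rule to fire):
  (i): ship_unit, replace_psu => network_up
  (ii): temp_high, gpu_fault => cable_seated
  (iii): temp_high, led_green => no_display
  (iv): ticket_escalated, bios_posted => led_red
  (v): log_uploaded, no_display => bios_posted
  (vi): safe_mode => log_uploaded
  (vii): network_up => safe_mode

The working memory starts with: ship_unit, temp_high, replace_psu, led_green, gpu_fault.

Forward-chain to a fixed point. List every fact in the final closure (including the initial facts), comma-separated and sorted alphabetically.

[1] (i) [ship_unit, replace_psu => network_up]; (ii) [temp_high, gpu_fault => cable_seated]; (iii) [temp_high, led_green => no_display]. ⇒ new: network_up, cable_seated, no_display.
[2] (vii) [network_up => safe_mode]. ⇒ new: safe_mode.
[3] (vi) [safe_mode => log_uploaded]. ⇒ new: log_uploaded.
[4] (v) [log_uploaded, no_display => bios_posted]. ⇒ new: bios_posted.

bios_posted, cable_seated, gpu_fault, led_green, log_uploaded, network_up, no_display, replace_psu, safe_mode, ship_unit, temp_high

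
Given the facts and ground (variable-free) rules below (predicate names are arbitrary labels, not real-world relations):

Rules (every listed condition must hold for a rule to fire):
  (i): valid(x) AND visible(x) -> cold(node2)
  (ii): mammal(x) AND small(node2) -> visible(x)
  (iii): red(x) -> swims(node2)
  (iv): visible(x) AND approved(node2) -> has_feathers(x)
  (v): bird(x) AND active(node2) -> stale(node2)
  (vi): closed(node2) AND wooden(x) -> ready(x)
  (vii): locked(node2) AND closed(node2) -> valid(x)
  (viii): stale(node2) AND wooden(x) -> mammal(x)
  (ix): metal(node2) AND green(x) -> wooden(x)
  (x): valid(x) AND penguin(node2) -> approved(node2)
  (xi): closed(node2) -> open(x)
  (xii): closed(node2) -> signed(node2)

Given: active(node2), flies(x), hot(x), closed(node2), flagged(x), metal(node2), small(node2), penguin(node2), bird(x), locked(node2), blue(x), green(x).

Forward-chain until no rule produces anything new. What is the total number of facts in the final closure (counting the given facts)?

23

Round 1 — (v), (vii), (ix), (xi), (xii), derive stale(node2), valid(x), wooden(x), open(x), signed(node2).
Round 2 — (vi), (viii), (x), derive ready(x), mammal(x), approved(node2).
Round 3 — (ii), derive visible(x).
Round 4 — (i), (iv), derive cold(node2), has_feathers(x).
Closure: {active(node2), approved(node2), bird(x), blue(x), closed(node2), cold(node2), flagged(x), flies(x), green(x), has_feathers(x), hot(x), locked(node2), mammal(x), metal(node2), open(x), penguin(node2), ready(x), signed(node2), small(node2), stale(node2), valid(x), visible(x), wooden(x)} — 23 facts.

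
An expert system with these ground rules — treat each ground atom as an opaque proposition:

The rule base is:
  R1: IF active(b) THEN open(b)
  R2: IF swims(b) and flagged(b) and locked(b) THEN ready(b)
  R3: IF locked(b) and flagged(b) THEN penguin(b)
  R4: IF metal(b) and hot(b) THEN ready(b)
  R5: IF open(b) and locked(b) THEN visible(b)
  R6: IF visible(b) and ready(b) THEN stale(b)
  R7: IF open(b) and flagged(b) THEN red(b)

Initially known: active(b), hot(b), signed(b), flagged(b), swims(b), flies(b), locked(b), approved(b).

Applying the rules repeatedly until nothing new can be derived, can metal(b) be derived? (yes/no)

no

Round 1 — R1, R2, R3, derive open(b), ready(b), penguin(b).
Round 2 — R5, R7, derive visible(b), red(b).
Round 3 — R6, derive stale(b).
Fixed point reached. No rule has metal(b) as a consequent, and it is not given.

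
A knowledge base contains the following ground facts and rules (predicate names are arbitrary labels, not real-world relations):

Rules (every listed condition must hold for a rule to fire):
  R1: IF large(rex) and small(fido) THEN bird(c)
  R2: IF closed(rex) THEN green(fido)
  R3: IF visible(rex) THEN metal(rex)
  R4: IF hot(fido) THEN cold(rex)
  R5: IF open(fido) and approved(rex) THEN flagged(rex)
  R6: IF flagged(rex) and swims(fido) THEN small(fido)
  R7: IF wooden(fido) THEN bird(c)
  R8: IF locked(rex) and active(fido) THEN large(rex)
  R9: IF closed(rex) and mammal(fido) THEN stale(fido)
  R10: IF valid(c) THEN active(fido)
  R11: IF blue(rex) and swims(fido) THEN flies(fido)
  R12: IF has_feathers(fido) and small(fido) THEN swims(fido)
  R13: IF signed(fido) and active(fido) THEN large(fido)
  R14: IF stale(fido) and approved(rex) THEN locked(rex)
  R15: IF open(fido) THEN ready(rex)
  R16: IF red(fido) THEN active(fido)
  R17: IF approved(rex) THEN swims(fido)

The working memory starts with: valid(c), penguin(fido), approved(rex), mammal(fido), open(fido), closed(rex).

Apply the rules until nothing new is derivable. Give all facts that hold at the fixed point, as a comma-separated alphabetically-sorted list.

active(fido), approved(rex), bird(c), closed(rex), flagged(rex), green(fido), large(rex), locked(rex), mammal(fido), open(fido), penguin(fido), ready(rex), small(fido), stale(fido), swims(fido), valid(c)

[1] R2 [IF closed(rex) THEN green(fido)]; R5 [IF open(fido) and approved(rex) THEN flagged(rex)]; R9 [IF closed(rex) and mammal(fido) THEN stale(fido)]; R10 [IF valid(c) THEN active(fido)]; R15 [IF open(fido) THEN ready(rex)]; R17 [IF approved(rex) THEN swims(fido)]. ⇒ new: green(fido), flagged(rex), stale(fido), active(fido), ready(rex), swims(fido).
[2] R6 [IF flagged(rex) and swims(fido) THEN small(fido)]; R14 [IF stale(fido) and approved(rex) THEN locked(rex)]. ⇒ new: small(fido), locked(rex).
[3] R8 [IF locked(rex) and active(fido) THEN large(rex)]. ⇒ new: large(rex).
[4] R1 [IF large(rex) and small(fido) THEN bird(c)]. ⇒ new: bird(c).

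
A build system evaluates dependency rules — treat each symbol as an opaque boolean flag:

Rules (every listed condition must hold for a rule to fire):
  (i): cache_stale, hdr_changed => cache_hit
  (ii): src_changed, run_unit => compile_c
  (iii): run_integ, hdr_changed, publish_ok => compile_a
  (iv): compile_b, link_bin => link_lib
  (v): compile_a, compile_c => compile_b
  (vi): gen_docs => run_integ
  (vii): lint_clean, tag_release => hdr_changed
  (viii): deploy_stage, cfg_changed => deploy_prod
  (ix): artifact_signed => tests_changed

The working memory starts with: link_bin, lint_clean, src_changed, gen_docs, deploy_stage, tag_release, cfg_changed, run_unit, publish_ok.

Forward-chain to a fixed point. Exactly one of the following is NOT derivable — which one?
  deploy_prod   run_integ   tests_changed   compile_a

tests_changed

Round 1 fires (ii), (vi), (vii), (viii), giving compile_c, run_integ, hdr_changed, deploy_prod.
Round 2 fires (iii), giving compile_a.
Round 3 fires (v), giving compile_b.
Round 4 fires (iv), giving link_lib.
Derived: deploy_prod (round 1), run_integ (round 1), compile_a (round 2). tests_changed never appears in any round.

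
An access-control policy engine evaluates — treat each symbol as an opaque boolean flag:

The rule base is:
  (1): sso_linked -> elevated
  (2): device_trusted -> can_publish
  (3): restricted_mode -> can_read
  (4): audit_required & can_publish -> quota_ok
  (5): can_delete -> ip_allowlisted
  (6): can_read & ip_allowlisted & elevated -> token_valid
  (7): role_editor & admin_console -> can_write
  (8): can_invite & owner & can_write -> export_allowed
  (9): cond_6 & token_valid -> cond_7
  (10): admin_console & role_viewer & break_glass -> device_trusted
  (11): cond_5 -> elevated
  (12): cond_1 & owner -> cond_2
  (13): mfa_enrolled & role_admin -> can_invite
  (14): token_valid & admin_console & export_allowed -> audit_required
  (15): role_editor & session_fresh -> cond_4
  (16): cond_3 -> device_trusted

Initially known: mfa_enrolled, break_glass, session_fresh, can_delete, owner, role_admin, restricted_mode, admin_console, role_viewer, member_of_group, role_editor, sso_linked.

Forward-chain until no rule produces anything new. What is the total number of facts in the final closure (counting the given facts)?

24

Round 1: (1) [sso_linked -> elevated]; (3) [restricted_mode -> can_read]; (5) [can_delete -> ip_allowlisted]; (7) [role_editor & admin_console -> can_write]; (10) [admin_console & role_viewer & break_glass -> device_trusted]; (13) [mfa_enrolled & role_admin -> can_invite]; (15) [role_editor & session_fresh -> cond_4]. New: elevated, can_read, ip_allowlisted, can_write, device_trusted, can_invite, cond_4.
Round 2: (2) [device_trusted -> can_publish]; (6) [can_read & ip_allowlisted & elevated -> token_valid]; (8) [can_invite & owner & can_write -> export_allowed]. New: can_publish, token_valid, export_allowed.
Round 3: (14) [token_valid & admin_console & export_allowed -> audit_required]. New: audit_required.
Round 4: (4) [audit_required & can_publish -> quota_ok]. New: quota_ok.
Closure: {admin_console, audit_required, break_glass, can_delete, can_invite, can_publish, can_read, can_write, cond_4, device_trusted, elevated, export_allowed, ip_allowlisted, member_of_group, mfa_enrolled, owner, quota_ok, restricted_mode, role_admin, role_editor, role_viewer, session_fresh, sso_linked, token_valid} — 24 facts.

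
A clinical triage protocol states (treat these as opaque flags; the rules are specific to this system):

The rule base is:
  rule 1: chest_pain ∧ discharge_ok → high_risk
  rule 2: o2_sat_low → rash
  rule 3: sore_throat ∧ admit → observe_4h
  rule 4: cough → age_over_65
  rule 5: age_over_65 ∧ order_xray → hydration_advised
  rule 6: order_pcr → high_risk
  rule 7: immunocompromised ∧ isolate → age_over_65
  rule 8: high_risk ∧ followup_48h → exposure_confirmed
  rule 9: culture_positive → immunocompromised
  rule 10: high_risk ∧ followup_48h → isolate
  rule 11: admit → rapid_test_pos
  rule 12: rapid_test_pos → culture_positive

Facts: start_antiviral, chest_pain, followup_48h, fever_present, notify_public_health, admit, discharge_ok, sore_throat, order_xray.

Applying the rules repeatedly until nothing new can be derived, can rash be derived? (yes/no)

no

[1] rule 1 [chest_pain ∧ discharge_ok → high_risk]; rule 3 [sore_throat ∧ admit → observe_4h]; rule 11 [admit → rapid_test_pos]. ⇒ new: high_risk, observe_4h, rapid_test_pos.
[2] rule 8 [high_risk ∧ followup_48h → exposure_confirmed]; rule 10 [high_risk ∧ followup_48h → isolate]; rule 12 [rapid_test_pos → culture_positive]. ⇒ new: exposure_confirmed, isolate, culture_positive.
[3] rule 9 [culture_positive → immunocompromised]. ⇒ new: immunocompromised.
[4] rule 7 [immunocompromised ∧ isolate → age_over_65]. ⇒ new: age_over_65.
[5] rule 5 [age_over_65 ∧ order_xray → hydration_advised]. ⇒ new: hydration_advised.
Fixed point reached. rash is concluded only by rule 2; rule 2 needs o2_sat_low (never derived).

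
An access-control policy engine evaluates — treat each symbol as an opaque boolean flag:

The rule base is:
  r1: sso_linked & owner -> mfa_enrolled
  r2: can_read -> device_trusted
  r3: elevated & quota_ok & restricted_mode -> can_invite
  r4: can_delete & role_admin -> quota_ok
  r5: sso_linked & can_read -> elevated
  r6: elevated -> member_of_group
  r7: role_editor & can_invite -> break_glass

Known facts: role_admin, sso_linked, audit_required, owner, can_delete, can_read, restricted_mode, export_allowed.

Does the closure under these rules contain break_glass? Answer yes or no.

no

[1] r1 [sso_linked & owner -> mfa_enrolled]; r2 [can_read -> device_trusted]; r4 [can_delete & role_admin -> quota_ok]; r5 [sso_linked & can_read -> elevated]. ⇒ new: mfa_enrolled, device_trusted, quota_ok, elevated.
[2] r3 [elevated & quota_ok & restricted_mode -> can_invite]; r6 [elevated -> member_of_group]. ⇒ new: can_invite, member_of_group.
Fixed point reached. break_glass is concluded only by r7; r7 needs role_editor (never derived).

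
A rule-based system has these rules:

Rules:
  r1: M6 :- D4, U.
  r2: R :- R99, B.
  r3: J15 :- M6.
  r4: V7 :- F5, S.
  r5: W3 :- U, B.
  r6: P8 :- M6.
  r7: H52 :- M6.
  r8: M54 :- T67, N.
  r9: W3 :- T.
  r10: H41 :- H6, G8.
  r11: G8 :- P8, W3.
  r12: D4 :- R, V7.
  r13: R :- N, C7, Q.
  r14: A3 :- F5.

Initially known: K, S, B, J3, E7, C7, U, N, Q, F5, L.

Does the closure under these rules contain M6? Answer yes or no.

Round 1: r4 [V7 :- F5, S.]; r5 [W3 :- U, B.]; r13 [R :- N, C7, Q.]; r14 [A3 :- F5.]. Adds V7, W3, R, A3.
Round 2: r12 [D4 :- R, V7.]. Adds D4.
Round 3: r1 [M6 :- D4, U.]. Adds M6.
Round 4: r3 [J15 :- M6.]; r6 [P8 :- M6.]; r7 [H52 :- M6.]. Adds J15, P8, H52.
Round 5: r11 [G8 :- P8, W3.]. Adds G8.
M6 appears in round 3, so it is derivable.

yes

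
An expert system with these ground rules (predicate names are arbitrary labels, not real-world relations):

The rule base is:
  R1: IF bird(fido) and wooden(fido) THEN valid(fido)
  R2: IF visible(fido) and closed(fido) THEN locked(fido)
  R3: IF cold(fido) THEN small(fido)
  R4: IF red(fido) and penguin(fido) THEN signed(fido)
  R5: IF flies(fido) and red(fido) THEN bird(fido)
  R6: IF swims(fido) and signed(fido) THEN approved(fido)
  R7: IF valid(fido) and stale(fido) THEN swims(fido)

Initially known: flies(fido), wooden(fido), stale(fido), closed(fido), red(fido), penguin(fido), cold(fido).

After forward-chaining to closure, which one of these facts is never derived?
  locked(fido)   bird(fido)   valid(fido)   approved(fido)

locked(fido)

Round 1: R3 [IF cold(fido) THEN small(fido)]; R4 [IF red(fido) and penguin(fido) THEN signed(fido)]; R5 [IF flies(fido) and red(fido) THEN bird(fido)]. Adds small(fido), signed(fido), bird(fido).
Round 2: R1 [IF bird(fido) and wooden(fido) THEN valid(fido)]. Adds valid(fido).
Round 3: R7 [IF valid(fido) and stale(fido) THEN swims(fido)]. Adds swims(fido).
Round 4: R6 [IF swims(fido) and signed(fido) THEN approved(fido)]. Adds approved(fido).
Derived: bird(fido) (round 1), approved(fido) (round 4), valid(fido) (round 2). locked(fido) never appears in any round.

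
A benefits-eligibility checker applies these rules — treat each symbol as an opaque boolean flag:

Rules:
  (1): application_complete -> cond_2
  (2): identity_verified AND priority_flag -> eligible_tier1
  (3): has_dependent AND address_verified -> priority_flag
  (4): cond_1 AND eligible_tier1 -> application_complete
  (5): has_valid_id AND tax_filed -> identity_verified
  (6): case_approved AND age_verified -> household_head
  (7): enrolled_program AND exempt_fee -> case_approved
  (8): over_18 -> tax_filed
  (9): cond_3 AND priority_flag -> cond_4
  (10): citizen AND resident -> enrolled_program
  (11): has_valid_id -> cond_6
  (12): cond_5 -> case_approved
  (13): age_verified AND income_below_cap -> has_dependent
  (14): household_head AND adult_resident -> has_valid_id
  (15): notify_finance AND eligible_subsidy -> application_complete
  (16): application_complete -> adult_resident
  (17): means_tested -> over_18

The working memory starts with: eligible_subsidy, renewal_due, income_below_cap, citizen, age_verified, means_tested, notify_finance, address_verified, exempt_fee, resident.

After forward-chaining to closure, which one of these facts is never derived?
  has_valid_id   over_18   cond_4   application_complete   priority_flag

cond_4

[1] (10) [citizen AND resident -> enrolled_program]; (13) [age_verified AND income_below_cap -> has_dependent]; (15) [notify_finance AND eligible_subsidy -> application_complete]; (17) [means_tested -> over_18]. ⇒ new: enrolled_program, has_dependent, application_complete, over_18.
[2] (1) [application_complete -> cond_2]; (3) [has_dependent AND address_verified -> priority_flag]; (7) [enrolled_program AND exempt_fee -> case_approved]; (8) [over_18 -> tax_filed]; (16) [application_complete -> adult_resident]. ⇒ new: cond_2, priority_flag, case_approved, tax_filed, adult_resident.
[3] (6) [case_approved AND age_verified -> household_head]. ⇒ new: household_head.
[4] (14) [household_head AND adult_resident -> has_valid_id]. ⇒ new: has_valid_id.
[5] (5) [has_valid_id AND tax_filed -> identity_verified]; (11) [has_valid_id -> cond_6]. ⇒ new: identity_verified, cond_6.
[6] (2) [identity_verified AND priority_flag -> eligible_tier1]. ⇒ new: eligible_tier1.
Derived: priority_flag (round 2), over_18 (round 1), has_valid_id (round 4), application_complete (round 1). cond_4 never appears in any round.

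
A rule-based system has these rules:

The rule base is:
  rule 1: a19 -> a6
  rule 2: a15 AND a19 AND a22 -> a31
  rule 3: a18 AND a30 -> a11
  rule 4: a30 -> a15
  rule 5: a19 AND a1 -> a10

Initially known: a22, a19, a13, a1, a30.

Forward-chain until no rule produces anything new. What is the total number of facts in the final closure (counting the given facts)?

[1] rule 1 [a19 -> a6]; rule 4 [a30 -> a15]; rule 5 [a19 AND a1 -> a10]. ⇒ new: a6, a15, a10.
[2] rule 2 [a15 AND a19 AND a22 -> a31]. ⇒ new: a31.
Closure: {a1, a10, a13, a15, a19, a22, a30, a31, a6} — 9 facts.

9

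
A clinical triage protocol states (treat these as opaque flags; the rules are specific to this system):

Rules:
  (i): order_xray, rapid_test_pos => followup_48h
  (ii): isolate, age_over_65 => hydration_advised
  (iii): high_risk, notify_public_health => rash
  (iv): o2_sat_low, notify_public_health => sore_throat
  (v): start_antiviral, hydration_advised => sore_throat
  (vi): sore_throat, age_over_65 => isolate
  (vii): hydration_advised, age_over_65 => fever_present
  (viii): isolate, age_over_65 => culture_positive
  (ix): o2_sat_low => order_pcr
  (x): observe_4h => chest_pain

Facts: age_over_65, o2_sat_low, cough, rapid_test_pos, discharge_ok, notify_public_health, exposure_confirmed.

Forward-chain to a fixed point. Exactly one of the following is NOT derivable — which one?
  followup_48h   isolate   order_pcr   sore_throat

followup_48h

Round 1: (iv) [o2_sat_low, notify_public_health => sore_throat]; (ix) [o2_sat_low => order_pcr]. New: sore_throat, order_pcr.
Round 2: (vi) [sore_throat, age_over_65 => isolate]. New: isolate.
Round 3: (ii) [isolate, age_over_65 => hydration_advised]; (viii) [isolate, age_over_65 => culture_positive]. New: hydration_advised, culture_positive.
Round 4: (vii) [hydration_advised, age_over_65 => fever_present]. New: fever_present.
Derived: order_pcr (round 1), isolate (round 2), sore_throat (round 1). followup_48h never appears in any round.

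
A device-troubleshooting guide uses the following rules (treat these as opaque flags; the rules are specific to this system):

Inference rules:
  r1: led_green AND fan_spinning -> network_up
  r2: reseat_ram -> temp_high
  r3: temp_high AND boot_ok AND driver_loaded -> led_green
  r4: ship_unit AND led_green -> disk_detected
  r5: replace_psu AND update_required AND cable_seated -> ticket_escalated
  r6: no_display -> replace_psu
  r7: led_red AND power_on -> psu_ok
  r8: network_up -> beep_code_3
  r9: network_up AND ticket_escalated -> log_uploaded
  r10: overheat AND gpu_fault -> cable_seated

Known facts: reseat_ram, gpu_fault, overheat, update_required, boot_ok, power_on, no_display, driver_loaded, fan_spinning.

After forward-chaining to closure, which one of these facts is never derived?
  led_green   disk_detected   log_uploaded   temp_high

[1] r2 [reseat_ram -> temp_high]; r6 [no_display -> replace_psu]; r10 [overheat AND gpu_fault -> cable_seated]. ⇒ new: temp_high, replace_psu, cable_seated.
[2] r3 [temp_high AND boot_ok AND driver_loaded -> led_green]; r5 [replace_psu AND update_required AND cable_seated -> ticket_escalated]. ⇒ new: led_green, ticket_escalated.
[3] r1 [led_green AND fan_spinning -> network_up]. ⇒ new: network_up.
[4] r8 [network_up -> beep_code_3]; r9 [network_up AND ticket_escalated -> log_uploaded]. ⇒ new: beep_code_3, log_uploaded.
Derived: led_green (round 2), log_uploaded (round 4), temp_high (round 1). disk_detected never appears in any round.

disk_detected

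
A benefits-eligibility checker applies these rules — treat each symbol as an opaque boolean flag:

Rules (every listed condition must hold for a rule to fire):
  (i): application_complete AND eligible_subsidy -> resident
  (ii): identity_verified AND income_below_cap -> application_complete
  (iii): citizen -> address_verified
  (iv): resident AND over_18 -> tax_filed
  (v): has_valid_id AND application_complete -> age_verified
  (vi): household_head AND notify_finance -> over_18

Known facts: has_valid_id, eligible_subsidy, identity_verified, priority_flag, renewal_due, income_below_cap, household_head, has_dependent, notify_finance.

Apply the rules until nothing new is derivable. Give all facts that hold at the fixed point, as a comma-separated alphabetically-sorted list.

Round 1: (ii) [identity_verified AND income_below_cap -> application_complete]; (vi) [household_head AND notify_finance -> over_18]. New: application_complete, over_18.
Round 2: (i) [application_complete AND eligible_subsidy -> resident]; (v) [has_valid_id AND application_complete -> age_verified]. New: resident, age_verified.
Round 3: (iv) [resident AND over_18 -> tax_filed]. New: tax_filed.

age_verified, application_complete, eligible_subsidy, has_dependent, has_valid_id, household_head, identity_verified, income_below_cap, notify_finance, over_18, priority_flag, renewal_due, resident, tax_filed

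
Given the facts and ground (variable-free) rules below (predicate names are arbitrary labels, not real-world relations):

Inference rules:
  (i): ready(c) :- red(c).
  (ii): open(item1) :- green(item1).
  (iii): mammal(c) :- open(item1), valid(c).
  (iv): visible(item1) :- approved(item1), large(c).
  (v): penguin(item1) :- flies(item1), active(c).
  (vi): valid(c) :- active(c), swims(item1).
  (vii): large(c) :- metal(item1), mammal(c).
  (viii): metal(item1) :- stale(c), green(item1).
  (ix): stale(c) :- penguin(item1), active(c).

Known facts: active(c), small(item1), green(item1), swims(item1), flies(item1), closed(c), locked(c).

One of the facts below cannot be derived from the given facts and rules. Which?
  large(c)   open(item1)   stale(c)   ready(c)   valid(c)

ready(c)

Round 1 — (ii), (v), (vi), derive open(item1), penguin(item1), valid(c).
Round 2 — (iii), (ix), derive mammal(c), stale(c).
Round 3 — (viii), derive metal(item1).
Round 4 — (vii), derive large(c).
Derived: valid(c) (round 1), large(c) (round 4), stale(c) (round 2), open(item1) (round 1). ready(c) never appears in any round.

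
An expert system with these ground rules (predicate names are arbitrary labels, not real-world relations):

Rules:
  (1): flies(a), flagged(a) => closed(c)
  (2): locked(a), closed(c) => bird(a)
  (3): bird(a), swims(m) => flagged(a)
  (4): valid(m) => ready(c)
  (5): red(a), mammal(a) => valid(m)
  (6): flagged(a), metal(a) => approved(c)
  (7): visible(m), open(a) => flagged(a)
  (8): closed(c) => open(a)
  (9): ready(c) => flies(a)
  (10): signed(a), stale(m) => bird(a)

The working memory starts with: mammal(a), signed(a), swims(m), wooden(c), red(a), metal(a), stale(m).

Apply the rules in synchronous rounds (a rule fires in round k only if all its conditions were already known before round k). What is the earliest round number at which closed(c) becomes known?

Round 1 — (5), (10), derive valid(m), bird(a).
Round 2 — (3), (4), derive flagged(a), ready(c).
Round 3 — (6), (9), derive approved(c), flies(a).
Round 4 — (1), derive closed(c).
closed(c) first appears in round 4.

4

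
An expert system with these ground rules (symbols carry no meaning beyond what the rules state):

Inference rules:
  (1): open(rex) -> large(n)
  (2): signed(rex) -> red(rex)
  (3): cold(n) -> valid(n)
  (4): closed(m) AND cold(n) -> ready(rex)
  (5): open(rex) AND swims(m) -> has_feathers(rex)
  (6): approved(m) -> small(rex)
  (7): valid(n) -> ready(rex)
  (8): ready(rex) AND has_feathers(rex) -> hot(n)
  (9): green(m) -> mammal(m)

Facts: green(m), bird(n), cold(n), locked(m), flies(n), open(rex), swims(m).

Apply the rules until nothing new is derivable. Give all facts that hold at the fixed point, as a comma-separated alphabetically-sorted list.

bird(n), cold(n), flies(n), green(m), has_feathers(rex), hot(n), large(n), locked(m), mammal(m), open(rex), ready(rex), swims(m), valid(n)

Round 1 fires (1), (3), (5), (9), giving large(n), valid(n), has_feathers(rex), mammal(m).
Round 2 fires (7), giving ready(rex).
Round 3 fires (8), giving hot(n).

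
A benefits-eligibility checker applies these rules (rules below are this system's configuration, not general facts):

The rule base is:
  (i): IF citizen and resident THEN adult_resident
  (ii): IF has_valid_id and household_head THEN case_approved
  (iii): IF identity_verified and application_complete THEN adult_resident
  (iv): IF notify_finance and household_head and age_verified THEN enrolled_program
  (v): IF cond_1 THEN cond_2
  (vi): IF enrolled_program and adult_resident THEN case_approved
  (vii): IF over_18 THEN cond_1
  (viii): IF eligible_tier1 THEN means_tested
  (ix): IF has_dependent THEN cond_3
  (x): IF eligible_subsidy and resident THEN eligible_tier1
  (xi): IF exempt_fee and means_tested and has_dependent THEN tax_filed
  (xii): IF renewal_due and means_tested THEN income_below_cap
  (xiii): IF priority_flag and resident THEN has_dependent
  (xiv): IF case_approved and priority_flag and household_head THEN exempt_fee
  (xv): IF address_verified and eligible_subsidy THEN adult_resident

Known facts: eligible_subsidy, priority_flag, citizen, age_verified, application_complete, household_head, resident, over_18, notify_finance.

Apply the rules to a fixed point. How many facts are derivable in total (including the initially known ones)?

[1] (i) [IF citizen and resident THEN adult_resident]; (iv) [IF notify_finance and household_head and age_verified THEN enrolled_program]; (vii) [IF over_18 THEN cond_1]; (x) [IF eligible_subsidy and resident THEN eligible_tier1]; (xiii) [IF priority_flag and resident THEN has_dependent]. ⇒ new: adult_resident, enrolled_program, cond_1, eligible_tier1, has_dependent.
[2] (v) [IF cond_1 THEN cond_2]; (vi) [IF enrolled_program and adult_resident THEN case_approved]; (viii) [IF eligible_tier1 THEN means_tested]; (ix) [IF has_dependent THEN cond_3]. ⇒ new: cond_2, case_approved, means_tested, cond_3.
[3] (xiv) [IF case_approved and priority_flag and household_head THEN exempt_fee]. ⇒ new: exempt_fee.
[4] (xi) [IF exempt_fee and means_tested and has_dependent THEN tax_filed]. ⇒ new: tax_filed.
Closure: {adult_resident, age_verified, application_complete, case_approved, citizen, cond_1, cond_2, cond_3, eligible_subsidy, eligible_tier1, enrolled_program, exempt_fee, has_dependent, household_head, means_tested, notify_finance, over_18, priority_flag, resident, tax_filed} — 20 facts.

20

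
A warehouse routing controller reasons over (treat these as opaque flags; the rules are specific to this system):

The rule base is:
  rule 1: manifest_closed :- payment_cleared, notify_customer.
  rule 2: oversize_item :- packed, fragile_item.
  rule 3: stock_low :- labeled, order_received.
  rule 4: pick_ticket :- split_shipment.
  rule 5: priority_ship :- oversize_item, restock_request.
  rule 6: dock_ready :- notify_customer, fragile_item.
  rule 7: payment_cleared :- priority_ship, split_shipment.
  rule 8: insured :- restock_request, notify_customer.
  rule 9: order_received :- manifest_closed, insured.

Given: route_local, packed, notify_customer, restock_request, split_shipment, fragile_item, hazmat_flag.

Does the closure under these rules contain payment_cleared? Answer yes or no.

yes

Round 1: rule 2 [oversize_item :- packed, fragile_item.]; rule 4 [pick_ticket :- split_shipment.]; rule 6 [dock_ready :- notify_customer, fragile_item.]; rule 8 [insured :- restock_request, notify_customer.]. New: oversize_item, pick_ticket, dock_ready, insured.
Round 2: rule 5 [priority_ship :- oversize_item, restock_request.]. New: priority_ship.
Round 3: rule 7 [payment_cleared :- priority_ship, split_shipment.]. New: payment_cleared.
Round 4: rule 1 [manifest_closed :- payment_cleared, notify_customer.]. New: manifest_closed.
Round 5: rule 9 [order_received :- manifest_closed, insured.]. New: order_received.
payment_cleared appears in round 3, so it is derivable.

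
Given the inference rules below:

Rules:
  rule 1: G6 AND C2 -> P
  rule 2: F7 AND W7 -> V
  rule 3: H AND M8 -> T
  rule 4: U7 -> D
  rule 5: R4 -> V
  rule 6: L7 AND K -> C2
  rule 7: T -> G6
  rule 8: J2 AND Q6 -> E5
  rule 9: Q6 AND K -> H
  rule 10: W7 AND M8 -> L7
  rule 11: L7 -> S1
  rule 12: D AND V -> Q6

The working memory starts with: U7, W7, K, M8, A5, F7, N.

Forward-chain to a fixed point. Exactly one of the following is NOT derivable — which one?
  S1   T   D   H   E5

Round 1: rule 2 [F7 AND W7 -> V]; rule 4 [U7 -> D]; rule 10 [W7 AND M8 -> L7]. Adds V, D, L7.
Round 2: rule 6 [L7 AND K -> C2]; rule 11 [L7 -> S1]; rule 12 [D AND V -> Q6]. Adds C2, S1, Q6.
Round 3: rule 9 [Q6 AND K -> H]. Adds H.
Round 4: rule 3 [H AND M8 -> T]. Adds T.
Round 5: rule 7 [T -> G6]. Adds G6.
Round 6: rule 1 [G6 AND C2 -> P]. Adds P.
Derived: T (round 4), H (round 3), D (round 1), S1 (round 2). E5 never appears in any round.

E5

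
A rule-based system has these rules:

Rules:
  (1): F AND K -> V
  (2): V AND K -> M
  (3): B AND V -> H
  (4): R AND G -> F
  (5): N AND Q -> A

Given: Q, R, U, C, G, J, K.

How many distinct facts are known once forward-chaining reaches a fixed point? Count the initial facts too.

[1] (4) [R AND G -> F]. ⇒ new: F.
[2] (1) [F AND K -> V]. ⇒ new: V.
[3] (2) [V AND K -> M]. ⇒ new: M.
Closure: {C, F, G, J, K, M, Q, R, U, V} — 10 facts.

10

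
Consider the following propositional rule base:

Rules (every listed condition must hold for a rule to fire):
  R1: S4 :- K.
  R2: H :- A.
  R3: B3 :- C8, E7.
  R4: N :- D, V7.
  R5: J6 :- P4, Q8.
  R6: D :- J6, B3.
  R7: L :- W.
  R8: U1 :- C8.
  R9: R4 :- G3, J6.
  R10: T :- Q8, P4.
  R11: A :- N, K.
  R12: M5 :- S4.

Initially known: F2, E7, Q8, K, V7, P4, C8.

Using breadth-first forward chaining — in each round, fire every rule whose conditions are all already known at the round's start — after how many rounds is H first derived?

Round 1: R1 [S4 :- K.]; R3 [B3 :- C8, E7.]; R5 [J6 :- P4, Q8.]; R8 [U1 :- C8.]; R10 [T :- Q8, P4.]. New: S4, B3, J6, U1, T.
Round 2: R6 [D :- J6, B3.]; R12 [M5 :- S4.]. New: D, M5.
Round 3: R4 [N :- D, V7.]. New: N.
Round 4: R11 [A :- N, K.]. New: A.
Round 5: R2 [H :- A.]. New: H.
H first appears in round 5.

5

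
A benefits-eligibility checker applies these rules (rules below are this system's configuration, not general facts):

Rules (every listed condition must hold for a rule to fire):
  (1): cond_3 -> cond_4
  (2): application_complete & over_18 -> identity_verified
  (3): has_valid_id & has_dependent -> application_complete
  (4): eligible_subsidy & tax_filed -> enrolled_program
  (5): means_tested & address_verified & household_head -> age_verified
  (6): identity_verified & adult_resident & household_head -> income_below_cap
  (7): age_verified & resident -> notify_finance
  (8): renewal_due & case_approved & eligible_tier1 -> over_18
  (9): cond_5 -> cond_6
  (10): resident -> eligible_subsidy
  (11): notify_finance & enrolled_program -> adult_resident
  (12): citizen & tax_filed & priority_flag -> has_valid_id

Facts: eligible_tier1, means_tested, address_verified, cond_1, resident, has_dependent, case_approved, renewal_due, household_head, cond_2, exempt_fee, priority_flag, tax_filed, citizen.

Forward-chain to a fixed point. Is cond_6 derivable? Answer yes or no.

no

Round 1 fires (5), (8), (10), (12), giving age_verified, over_18, eligible_subsidy, has_valid_id.
Round 2 fires (3), (4), (7), giving application_complete, enrolled_program, notify_finance.
Round 3 fires (2), (11), giving identity_verified, adult_resident.
Round 4 fires (6), giving income_below_cap.
Fixed point reached. cond_6 is concluded only by (9); (9) needs cond_5 (never derived).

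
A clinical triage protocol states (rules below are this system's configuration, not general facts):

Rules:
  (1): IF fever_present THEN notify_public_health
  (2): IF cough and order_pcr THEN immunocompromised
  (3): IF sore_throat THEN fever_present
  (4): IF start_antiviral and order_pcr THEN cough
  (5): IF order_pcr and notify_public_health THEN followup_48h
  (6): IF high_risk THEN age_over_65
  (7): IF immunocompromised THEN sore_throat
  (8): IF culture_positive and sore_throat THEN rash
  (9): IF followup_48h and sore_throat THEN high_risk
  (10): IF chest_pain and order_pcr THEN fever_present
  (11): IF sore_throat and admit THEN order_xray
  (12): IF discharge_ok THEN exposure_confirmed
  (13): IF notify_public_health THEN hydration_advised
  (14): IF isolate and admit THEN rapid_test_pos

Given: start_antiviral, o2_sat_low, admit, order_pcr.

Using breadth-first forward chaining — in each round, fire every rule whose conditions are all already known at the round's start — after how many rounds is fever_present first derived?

4

[1] (4) [IF start_antiviral and order_pcr THEN cough]. ⇒ new: cough.
[2] (2) [IF cough and order_pcr THEN immunocompromised]. ⇒ new: immunocompromised.
[3] (7) [IF immunocompromised THEN sore_throat]. ⇒ new: sore_throat.
[4] (3) [IF sore_throat THEN fever_present]; (11) [IF sore_throat and admit THEN order_xray]. ⇒ new: fever_present, order_xray.
fever_present first appears in round 4.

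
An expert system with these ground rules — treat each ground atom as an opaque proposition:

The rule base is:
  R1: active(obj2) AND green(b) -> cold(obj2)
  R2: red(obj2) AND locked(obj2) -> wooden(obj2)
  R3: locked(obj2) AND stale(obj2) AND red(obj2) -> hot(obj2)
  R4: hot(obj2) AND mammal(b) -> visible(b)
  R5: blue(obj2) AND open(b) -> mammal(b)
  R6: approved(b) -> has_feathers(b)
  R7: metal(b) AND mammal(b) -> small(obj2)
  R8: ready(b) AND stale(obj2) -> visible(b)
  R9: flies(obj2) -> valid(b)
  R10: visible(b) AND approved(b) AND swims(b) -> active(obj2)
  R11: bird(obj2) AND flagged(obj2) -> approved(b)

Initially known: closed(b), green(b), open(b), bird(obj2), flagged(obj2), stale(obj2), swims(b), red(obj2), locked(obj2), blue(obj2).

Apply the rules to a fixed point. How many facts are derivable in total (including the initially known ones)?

18

[1] R2 [red(obj2) AND locked(obj2) -> wooden(obj2)]; R3 [locked(obj2) AND stale(obj2) AND red(obj2) -> hot(obj2)]; R5 [blue(obj2) AND open(b) -> mammal(b)]; R11 [bird(obj2) AND flagged(obj2) -> approved(b)]. ⇒ new: wooden(obj2), hot(obj2), mammal(b), approved(b).
[2] R4 [hot(obj2) AND mammal(b) -> visible(b)]; R6 [approved(b) -> has_feathers(b)]. ⇒ new: visible(b), has_feathers(b).
[3] R10 [visible(b) AND approved(b) AND swims(b) -> active(obj2)]. ⇒ new: active(obj2).
[4] R1 [active(obj2) AND green(b) -> cold(obj2)]. ⇒ new: cold(obj2).
Closure: {active(obj2), approved(b), bird(obj2), blue(obj2), closed(b), cold(obj2), flagged(obj2), green(b), has_feathers(b), hot(obj2), locked(obj2), mammal(b), open(b), red(obj2), stale(obj2), swims(b), visible(b), wooden(obj2)} — 18 facts.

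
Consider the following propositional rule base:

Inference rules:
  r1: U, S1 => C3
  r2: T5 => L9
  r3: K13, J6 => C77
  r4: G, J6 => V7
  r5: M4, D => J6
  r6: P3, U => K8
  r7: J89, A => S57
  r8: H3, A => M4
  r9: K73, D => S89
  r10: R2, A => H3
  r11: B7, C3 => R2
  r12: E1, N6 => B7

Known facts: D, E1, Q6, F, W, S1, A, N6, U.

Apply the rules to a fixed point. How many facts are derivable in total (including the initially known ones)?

Round 1: r1 [U, S1 => C3]; r12 [E1, N6 => B7]. New: C3, B7.
Round 2: r11 [B7, C3 => R2]. New: R2.
Round 3: r10 [R2, A => H3]. New: H3.
Round 4: r8 [H3, A => M4]. New: M4.
Round 5: r5 [M4, D => J6]. New: J6.
Closure: {A, B7, C3, D, E1, F, H3, J6, M4, N6, Q6, R2, S1, U, W} — 15 facts.

15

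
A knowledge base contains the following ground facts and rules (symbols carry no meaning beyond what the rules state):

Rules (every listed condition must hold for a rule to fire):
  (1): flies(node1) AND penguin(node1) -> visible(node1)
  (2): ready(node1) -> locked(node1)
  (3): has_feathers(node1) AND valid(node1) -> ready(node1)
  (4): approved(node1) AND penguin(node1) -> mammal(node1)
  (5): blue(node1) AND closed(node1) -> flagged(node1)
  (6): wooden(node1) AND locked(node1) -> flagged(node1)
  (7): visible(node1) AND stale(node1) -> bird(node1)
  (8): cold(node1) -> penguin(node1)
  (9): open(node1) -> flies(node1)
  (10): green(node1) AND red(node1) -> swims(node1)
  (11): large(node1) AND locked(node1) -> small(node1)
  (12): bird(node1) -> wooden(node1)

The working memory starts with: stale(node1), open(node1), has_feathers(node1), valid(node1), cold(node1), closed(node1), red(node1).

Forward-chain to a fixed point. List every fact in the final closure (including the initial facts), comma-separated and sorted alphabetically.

bird(node1), closed(node1), cold(node1), flagged(node1), flies(node1), has_feathers(node1), locked(node1), open(node1), penguin(node1), ready(node1), red(node1), stale(node1), valid(node1), visible(node1), wooden(node1)

Round 1: (3) [has_feathers(node1) AND valid(node1) -> ready(node1)]; (8) [cold(node1) -> penguin(node1)]; (9) [open(node1) -> flies(node1)]. Adds ready(node1), penguin(node1), flies(node1).
Round 2: (1) [flies(node1) AND penguin(node1) -> visible(node1)]; (2) [ready(node1) -> locked(node1)]. Adds visible(node1), locked(node1).
Round 3: (7) [visible(node1) AND stale(node1) -> bird(node1)]. Adds bird(node1).
Round 4: (12) [bird(node1) -> wooden(node1)]. Adds wooden(node1).
Round 5: (6) [wooden(node1) AND locked(node1) -> flagged(node1)]. Adds flagged(node1).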